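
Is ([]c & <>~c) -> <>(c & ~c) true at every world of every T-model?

Valid in T

Tableau for the negation ~(([]c & <>~c) -> <>(c & ~c)):
1. ~(([]c & <>~c) -> <>(c & ~c)), 0
2. []c & <>~c, 0   [~->-rule on 1]
3. ~<>(c & ~c), 0   [~->-rule on 1]
4. []c, 0   [&-rule on 2]
5. <>~c, 0   [&-rule on 2]
6. ~(c & ~c), 0   [~<>-rule on 3 via 0R0]
7. c, 0   [[]-rule on 4 via 0R0]
8. ~c, 1   [<>-rule on 5: fresh world 1, 0R1]
9. ~(c & ~c), 1   [~<>-rule on 3 via 0R1]
10. c, 1   [[]-rule on 4 via 0R1]
Accessibility: 0R0, 0R1, 1R1
Branch closes: c and ~c both at 1.
Every branch of the negation's tableau closes; the branch above is one of them.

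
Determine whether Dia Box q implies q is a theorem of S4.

Tableau for the negation not (Dia Box q implies q):
1. not (Dia Box q implies q), 0
2. Dia Box q, 0
3. not q, 0
4. Box q, 1
5. q, 1
Accessibility: 0R0, 0R1, 1R1
The negation has an open branch (countermodel exists).

No, not valid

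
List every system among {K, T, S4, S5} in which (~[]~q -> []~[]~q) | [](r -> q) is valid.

S5

S4-tableau for the negation ~((~[]~q -> []~[]~q) | [](r -> q)):
1. ~((~[]~q -> []~[]~q) | [](r -> q)), w0
2. ~(~[]~q -> []~[]~q), w0   [~|-rule on 1]
3. ~[](r -> q), w0   [~|-rule on 1]
4. ~[]~q, w0   [~->-rule on 2]
5. ~[]~[]~q, w0   [~->-rule on 2]
6. ~(r -> q), w1   [~[]-rule on 3: fresh world w1, w0Rw1]
7. r, w1   [~->-rule on 6]
8. ~q, w1   [~->-rule on 6]
9. q, w2   [~[]-rule on 4: fresh world w2, w0Rw2]
10. []~q, w3   [~[]-rule on 5: fresh world w3, w0Rw3]
11. ~q, w3   [[]-rule on 10 via w3Rw3]
Accessibility: w0Rw0, w0Rw1, w0Rw2, w0Rw3, w1Rw1, w2Rw2, w3Rw3
Complete open branch: countermodel on an S4-frame, so not valid in S4, nor in K, T (the same frame is also a K-frame and a T-frame).
S5-tableau for the negation ~((~[]~q -> []~[]~q) | [](r -> q)):
1. ~((~[]~q -> []~[]~q) | [](r -> q)), w0
2. ~(~[]~q -> []~[]~q), w0   [~|-rule on 1]
3. ~[](r -> q), w0   [~|-rule on 1]
4. ~[]~q, w0   [~->-rule on 2]
5. ~[]~[]~q, w0   [~->-rule on 2]
6. ~(r -> q), w1   [~[]-rule on 3: fresh world w1, w0Rw1]
7. r, w1   [~->-rule on 6]
8. ~q, w1   [~->-rule on 6]
9. q, w2   [~[]-rule on 4: fresh world w2, w0Rw2]
10. []~q, w3   [~[]-rule on 5: fresh world w3, w0Rw3]
11. ~q, w0   [[]-rule on 10 via w3Rw0]
12. ~q, w2   [[]-rule on 10 via w3Rw2]
Accessibility: w0Rw0, w0Rw1, w0Rw2, w0Rw3, w1Rw0, w1Rw1, w1Rw2, w1Rw3, w2Rw0, w2Rw1, w2Rw2, w2Rw3, w3Rw0, w3Rw1, w3Rw2, w3Rw3
Branch closes: q and ~q both at w2.
Every branch closes (one shown): valid in S5.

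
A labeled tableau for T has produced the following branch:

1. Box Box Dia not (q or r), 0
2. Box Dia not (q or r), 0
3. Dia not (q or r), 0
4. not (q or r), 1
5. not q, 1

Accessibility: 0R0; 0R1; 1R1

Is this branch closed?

No world carries both an atom and its negation.

Not closed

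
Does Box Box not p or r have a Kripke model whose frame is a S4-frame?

Satisfiable (open branch found)

1. Box Box not p or r, 0
2. r, 0
Accessibility: 0R0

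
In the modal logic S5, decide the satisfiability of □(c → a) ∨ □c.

1. □(c → a) ∨ □c, 0
2. □c, 0
3. c, 0
Accessibility: 0R0

Yes, satisfiable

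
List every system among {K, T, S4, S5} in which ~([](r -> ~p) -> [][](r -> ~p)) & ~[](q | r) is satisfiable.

T-tableau for the formula:
1. ~([](r -> ~p) -> [][](r -> ~p)) & ~[](q | r), w0
2. ~([](r -> ~p) -> [][](r -> ~p)), w0   [&-rule on 1]
3. ~[](q | r), w0   [&-rule on 1]
4. [](r -> ~p), w0   [~->-rule on 2]
5. ~[][](r -> ~p), w0   [~->-rule on 2]
6. r -> ~p, w0   [[]-rule on 4 via w0Rw0]
7. ~p, w0   [->-rule on 6 (branches; this branch)]
8. ~(q | r), w1   [~[]-rule on 3: fresh world w1, w0Rw1]
9. ~q, w1   [~|-rule on 8]
10. ~r, w1   [~|-rule on 8]
11. r -> ~p, w1   [[]-rule on 4 via w0Rw1]
12. ~p, w1   [->-rule on 11 (branches; this branch)]
13. ~[](r -> ~p), w2   [~[]-rule on 5: fresh world w2, w0Rw2]
14. r -> ~p, w2   [[]-rule on 4 via w0Rw2]
15. ~p, w2   [->-rule on 14 (branches; this branch)]
16. ~(r -> ~p), w3   [~[]-rule on 13: fresh world w3, w2Rw3]
17. r, w3   [~->-rule on 16]
18. p, w3   [~->-rule on 16]
Accessibility: w0Rw0, w0Rw1, w0Rw2, w1Rw1, w2Rw2, w2Rw3, w3Rw3
Complete open branch: satisfiable in T, hence also in K (this T-model is also a K-model).
S4-tableau for the formula:
1. ~([](r -> ~p) -> [][](r -> ~p)) & ~[](q | r), w0
2. ~([](r -> ~p) -> [][](r -> ~p)), w0   [&-rule on 1]
3. ~[](q | r), w0   [&-rule on 1]
4. [](r -> ~p), w0   [~->-rule on 2]
5. ~[][](r -> ~p), w0   [~->-rule on 2]
6. r -> ~p, w0   [[]-rule on 4 via w0Rw0]
7. ~p, w0   [->-rule on 6 (branches; this branch)]
8. ~(q | r), w1   [~[]-rule on 3: fresh world w1, w0Rw1]
9. ~q, w1   [~|-rule on 8]
10. ~r, w1   [~|-rule on 8]
11. r -> ~p, w1   [[]-rule on 4 via w0Rw1]
12. ~p, w1   [->-rule on 11 (branches; this branch)]
13. ~[](r -> ~p), w2   [~[]-rule on 5: fresh world w2, w0Rw2]
14. r -> ~p, w2   [[]-rule on 4 via w0Rw2]
15. ~p, w2   [->-rule on 14 (branches; this branch)]
16. ~(r -> ~p), w3   [~[]-rule on 13: fresh world w3, w2Rw3]
17. r, w3   [~->-rule on 16]
18. p, w3   [~->-rule on 16]
19. r -> ~p, w3   [[]-rule on 4 via w0Rw3]
20. ~p, w3   [->-rule on 19 (branches; this branch)]
Accessibility: w0Rw0, w0Rw1, w0Rw2, w0Rw3, w1Rw1, w2Rw2, w2Rw3, w3Rw3
Branch closes: p and ~p both at w3.
Every branch closes (one shown): unsatisfiable in S4, hence also in S5 (every S5-frame is an S4-frame).

K, T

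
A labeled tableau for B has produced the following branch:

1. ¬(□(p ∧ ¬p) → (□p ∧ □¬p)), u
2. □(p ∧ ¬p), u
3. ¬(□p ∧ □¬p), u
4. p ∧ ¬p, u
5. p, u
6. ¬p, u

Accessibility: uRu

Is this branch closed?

Both p and ¬p appear at u.

Closed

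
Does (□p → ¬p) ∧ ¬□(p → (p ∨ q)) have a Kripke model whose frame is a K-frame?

Unsatisfiable (every branch closes)

1. (□p → ¬p) ∧ ¬□(p → (p ∨ q)), 0
2. □p → ¬p, 0
3. ¬□(p → (p ∨ q)), 0
4. ¬p, 0
5. ¬(p → (p ∨ q)), 1
6. p, 1
7. ¬(p ∨ q), 1
8. ¬p, 1
9. ¬q, 1
Accessibility: 0R1
Branch closes: p and ¬p both at 1.
All branches of the tableau close; one closing branch shown above.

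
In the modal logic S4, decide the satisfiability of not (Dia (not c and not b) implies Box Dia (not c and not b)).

Satisfiable

1. not (Dia (not c and not b) implies Box Dia (not c and not b)), u
2. Dia (not c and not b), u
3. not Box Dia (not c and not b), u
4. not c and not b, v
5. not c, v
6. not b, v
7. not Dia (not c and not b), w
8. not (not c and not b), w
9. b, w
Accessibility: uRu, uRv, uRw, vRv, wRw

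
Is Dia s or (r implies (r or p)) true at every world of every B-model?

Valid in B

Tableau for the negation not (Dia s or (r implies (r or p))):
1. not (Dia s or (r implies (r or p))), 0
2. not Dia s, 0
3. not (r implies (r or p)), 0
4. r, 0
5. not (r or p), 0
6. not r, 0
7. not p, 0
Accessibility: 0R0
Branch closes: r and not r both at 0.
Every branch of the negation's tableau closes; the branch above is one of them.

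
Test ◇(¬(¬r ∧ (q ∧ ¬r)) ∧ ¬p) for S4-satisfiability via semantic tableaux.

1. ◇(¬(¬r ∧ (q ∧ ¬r)) ∧ ¬p), u
2. ¬(¬r ∧ (q ∧ ¬r)) ∧ ¬p, v
3. ¬(¬r ∧ (q ∧ ¬r)), v
4. ¬p, v
5. ¬(q ∧ ¬r), v
6. r, v
Accessibility: uRu, uRv, vRv

Yes, satisfiable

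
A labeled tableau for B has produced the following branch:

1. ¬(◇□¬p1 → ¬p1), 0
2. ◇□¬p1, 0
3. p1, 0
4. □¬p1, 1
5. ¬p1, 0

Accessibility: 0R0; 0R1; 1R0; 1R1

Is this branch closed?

Both p1 and ¬p1 appear at 0.

Closed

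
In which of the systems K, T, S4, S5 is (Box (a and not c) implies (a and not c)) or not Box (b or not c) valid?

T-tableau for the negation not ((Box (a and not c) implies (a and not c)) or not Box (b or not c)):
1. not ((Box (a and not c) implies (a and not c)) or not Box (b or not c)), 0
2. not (Box (a and not c) implies (a and not c)), 0
3. Box (b or not c), 0
4. Box (a and not c), 0
5. not (a and not c), 0
6. b or not c, 0
7. a and not c, 0
8. a, 0
9. not c, 0
10. c, 0
Accessibility: 0R0
Branch closes: c and not c both at 0.
Every branch closes (one shown): valid in T, hence also in S4, S5 (every theorem of T is a theorem of S4 and S5).
K-tableau for the negation not ((Box (a and not c) implies (a and not c)) or not Box (b or not c)):
1. not ((Box (a and not c) implies (a and not c)) or not Box (b or not c)), 0
2. not (Box (a and not c) implies (a and not c)), 0
3. Box (b or not c), 0
4. Box (a and not c), 0
5. not (a and not c), 0
6. c, 0
Complete open branch: countermodel on a K-frame, so not valid in K.

T, S4, S5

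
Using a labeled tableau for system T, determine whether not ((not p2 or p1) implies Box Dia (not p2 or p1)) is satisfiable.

Satisfiable

1. not ((not p2 or p1) implies Box Dia (not p2 or p1)), w0
2. not p2 or p1, w0   [neg-implies-rule on 1]
3. not Box Dia (not p2 or p1), w0   [neg-implies-rule on 1]
4. p1, w0   [or-rule on 2 (branches; this branch)]
5. not Dia (not p2 or p1), w1   [neg-Box-rule on 3: fresh world w1, w0Rw1]
6. not (not p2 or p1), w1   [neg-Dia-rule on 5 via w1Rw1]
7. p2, w1   [neg-or-rule on 6]
8. not p1, w1   [neg-or-rule on 6]
Accessibility: w0Rw0, w0Rw1, w1Rw1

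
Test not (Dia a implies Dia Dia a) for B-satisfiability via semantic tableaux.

No, unsatisfiable

1. not (Dia a implies Dia Dia a), 0
2. Dia a, 0
3. not Dia Dia a, 0
4. not Dia a, 0
5. not a, 0
6. a, 1
7. not Dia a, 1
8. not a, 1
Accessibility: 0R0, 0R1, 1R0, 1R1
Branch closes: a and not a both at 1.
All branches of the tableau close; one closing branch shown above.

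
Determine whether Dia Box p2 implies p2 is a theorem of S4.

Invalid (countermodel exists)

Tableau for the negation not (Dia Box p2 implies p2):
1. not (Dia Box p2 implies p2), u
2. Dia Box p2, u
3. not p2, u
4. Box p2, v
5. p2, v
Accessibility: uRu, uRv, vRv
The negation has an open branch (countermodel exists).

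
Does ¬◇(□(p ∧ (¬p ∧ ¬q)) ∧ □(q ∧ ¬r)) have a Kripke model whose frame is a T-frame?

Satisfiable

1. ¬◇(□(p ∧ (¬p ∧ ¬q)) ∧ □(q ∧ ¬r)), w0
2. ¬(□(p ∧ (¬p ∧ ¬q)) ∧ □(q ∧ ¬r)), w0   [¬◇-rule on 1 via w0Rw0]
3. ¬□(q ∧ ¬r), w0   [¬∧-rule on 2 (branches; this branch)]
4. ¬(q ∧ ¬r), w1   [¬□-rule on 3: fresh world w1, w0Rw1]
5. ¬(□(p ∧ (¬p ∧ ¬q)) ∧ □(q ∧ ¬r)), w1   [¬◇-rule on 1 via w0Rw1]
6. r, w1   [¬∧-rule on 4 (branches; this branch)]
7. ¬□(q ∧ ¬r), w1   [¬∧-rule on 5 (branches; this branch)]
8. ¬(q ∧ ¬r), w2   [¬□-rule on 7: fresh world w2, w1Rw2]
9. r, w2   [¬∧-rule on 8 (branches; this branch)]
Accessibility: w0Rw0, w0Rw1, w1Rw1, w1Rw2, w2Rw2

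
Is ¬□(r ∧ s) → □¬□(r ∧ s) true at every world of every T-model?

Tableau for the negation ¬(¬□(r ∧ s) → □¬□(r ∧ s)):
1. ¬(¬□(r ∧ s) → □¬□(r ∧ s)), 0
2. ¬□(r ∧ s), 0
3. ¬□¬□(r ∧ s), 0
4. ¬(r ∧ s), 1
5. ¬s, 1
6. □(r ∧ s), 2
7. r ∧ s, 2
8. r, 2
9. s, 2
Accessibility: 0R0, 0R1, 0R2, 1R1, 2R2
The negation has an open branch (countermodel exists).

Not valid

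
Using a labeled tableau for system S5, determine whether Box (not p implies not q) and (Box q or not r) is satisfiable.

Satisfiable (open branch found)

1. Box (not p implies not q) and (Box q or not r), w0
2. Box (not p implies not q), w0   [and-rule on 1]
3. Box q or not r, w0   [and-rule on 1]
4. not p implies not q, w0   [Box-rule on 2 via w0Rw0]
5. not r, w0   [or-rule on 3 (branches; this branch)]
6. not q, w0   [implies-rule on 4 (branches; this branch)]
Accessibility: w0Rw0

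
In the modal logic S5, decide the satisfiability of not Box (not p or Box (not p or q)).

1. not Box (not p or Box (not p or q)), 0
2. not (not p or Box (not p or q)), 1   [neg-Box-rule on 1: fresh world 1, 0R1]
3. p, 1   [neg-or-rule on 2]
4. not Box (not p or q), 1   [neg-or-rule on 2]
5. not (not p or q), 2   [neg-Box-rule on 4: fresh world 2, 1R2]
6. p, 2   [neg-or-rule on 5]
7. not q, 2   [neg-or-rule on 5]
Accessibility: 0R0, 0R1, 0R2, 1R0, 1R1, 1R2, 2R0, 2R1, 2R2

Satisfiable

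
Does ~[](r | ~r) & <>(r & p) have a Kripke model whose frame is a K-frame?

Unsatisfiable (every branch closes)

1. ~[](r | ~r) & <>(r & p), u
2. ~[](r | ~r), u   [&-rule on 1]
3. <>(r & p), u   [&-rule on 1]
4. ~(r | ~r), v   [~[]-rule on 2: fresh world v, uRv]
5. ~r, v   [~|-rule on 4]
6. r, v   [~|-rule on 4]
Accessibility: uRv
Branch closes: r and ~r both at v.
(One branch shown.) All branches close.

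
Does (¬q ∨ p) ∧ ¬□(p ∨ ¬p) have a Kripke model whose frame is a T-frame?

No, unsatisfiable

1. (¬q ∨ p) ∧ ¬□(p ∨ ¬p), u
2. ¬q ∨ p, u   [∧-rule on 1]
3. ¬□(p ∨ ¬p), u   [∧-rule on 1]
4. p, u   [∨-rule on 2 (branches; this branch)]
5. ¬(p ∨ ¬p), v   [¬□-rule on 3: fresh world v, uRv]
6. ¬p, v   [¬∨-rule on 5]
7. p, v   [¬∨-rule on 5]
Accessibility: uRu, uRv, vRv
Branch closes: p and ¬p both at v.
All branches of the tableau close; one closing branch shown above.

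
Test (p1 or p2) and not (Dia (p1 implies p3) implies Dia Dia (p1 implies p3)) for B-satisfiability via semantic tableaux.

Unsatisfiable (every branch closes)

1. (p1 or p2) and not (Dia (p1 implies p3) implies Dia Dia (p1 implies p3)), w0
2. p1 or p2, w0   [and-rule on 1]
3. not (Dia (p1 implies p3) implies Dia Dia (p1 implies p3)), w0   [and-rule on 1]
4. Dia (p1 implies p3), w0   [neg-implies-rule on 3]
5. not Dia Dia (p1 implies p3), w0   [neg-implies-rule on 3]
6. not Dia (p1 implies p3), w0   [neg-Dia-rule on 5 via w0Rw0]
7. not (p1 implies p3), w0   [neg-Dia-rule on 6 via w0Rw0]
8. p1, w0   [neg-implies-rule on 7]
9. not p3, w0   [neg-implies-rule on 7]
10. p2, w0   [or-rule on 2 (branches; this branch)]
11. p1 implies p3, w1   [Dia-rule on 4: fresh world w1, w0Rw1]
12. not Dia (p1 implies p3), w1   [neg-Dia-rule on 5 via w0Rw1]
13. not (p1 implies p3), w1   [neg-Dia-rule on 6 via w0Rw1]
14. p1, w1   [neg-implies-rule on 13]
15. not p3, w1   [neg-implies-rule on 13]
16. p3, w1   [implies-rule on 11 (branches; this branch)]
Accessibility: w0Rw0, w0Rw1, w1Rw0, w1Rw1
Branch closes: p3 and not p3 both at w1.
All branches of the tableau close; one closing branch shown above.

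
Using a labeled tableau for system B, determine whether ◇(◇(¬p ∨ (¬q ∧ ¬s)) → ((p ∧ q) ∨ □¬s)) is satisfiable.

Satisfiable

1. ◇(◇(¬p ∨ (¬q ∧ ¬s)) → ((p ∧ q) ∨ □¬s)), 0
2. ◇(¬p ∨ (¬q ∧ ¬s)) → ((p ∧ q) ∨ □¬s), 1
3. (p ∧ q) ∨ □¬s, 1
4. □¬s, 1
5. ¬s, 0
6. ¬s, 1
Accessibility: 0R0, 0R1, 1R0, 1R1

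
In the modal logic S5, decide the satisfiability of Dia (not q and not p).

Yes, satisfiable

1. Dia (not q and not p), 0
2. not q and not p, 1   [Dia-rule on 1: fresh world 1, 0R1]
3. not q, 1   [and-rule on 2]
4. not p, 1   [and-rule on 2]
Accessibility: 0R0, 0R1, 1R0, 1R1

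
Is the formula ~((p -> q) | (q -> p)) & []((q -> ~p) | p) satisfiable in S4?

No, unsatisfiable

1. ~((p -> q) | (q -> p)) & []((q -> ~p) | p), u
2. ~((p -> q) | (q -> p)), u
3. []((q -> ~p) | p), u
4. ~(p -> q), u
5. ~(q -> p), u
6. p, u
7. ~q, u
8. q, u
9. ~p, u
Accessibility: uRu
Branch closes: q and ~q both at u.
All branches of the tableau close; one closing branch shown above.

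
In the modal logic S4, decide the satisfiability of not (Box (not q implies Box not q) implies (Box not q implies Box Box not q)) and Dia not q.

Unsatisfiable

1. not (Box (not q implies Box not q) implies (Box not q implies Box Box not q)) and Dia not q, w0
2. not (Box (not q implies Box not q) implies (Box not q implies Box Box not q)), w0   [and-rule on 1]
3. Dia not q, w0   [and-rule on 1]
4. Box (not q implies Box not q), w0   [neg-implies-rule on 2]
5. not (Box not q implies Box Box not q), w0   [neg-implies-rule on 2]
6. Box not q, w0   [neg-implies-rule on 5]
7. not Box Box not q, w0   [neg-implies-rule on 5]
8. not q implies Box not q, w0   [Box-rule on 4 via w0Rw0]
9. not q, w0   [Box-rule on 6 via w0Rw0]
10. not q, w1   [Dia-rule on 3: fresh world w1, w0Rw1]
11. not q implies Box not q, w1   [Box-rule on 4 via w0Rw1]
12. Box not q, w1   [implies-rule on 11 (branches; this branch)]
13. not Box not q, w2   [neg-Box-rule on 7: fresh world w2, w0Rw2]
14. not q implies Box not q, w2   [Box-rule on 4 via w0Rw2]
15. not q, w2   [Box-rule on 6 via w0Rw2]
16. Box not q, w2   [implies-rule on 14 (branches; this branch)]
17. q, w3   [neg-Box-rule on 13: fresh world w3, w2Rw3]
18. not q implies Box not q, w3   [Box-rule on 4 via w0Rw3]
19. not q, w3   [Box-rule on 6 via w0Rw3]
Accessibility: w0Rw0, w0Rw1, w0Rw2, w0Rw3, w1Rw1, w2Rw2, w2Rw3, w3Rw3
Branch closes: q and not q both at w3.
Every branch closes; the branch above is one of them.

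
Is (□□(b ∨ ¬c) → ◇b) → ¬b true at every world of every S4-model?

Invalid (countermodel exists)

Tableau for the negation ¬((□□(b ∨ ¬c) → ◇b) → ¬b):
1. ¬((□□(b ∨ ¬c) → ◇b) → ¬b), u
2. □□(b ∨ ¬c) → ◇b, u   [¬→-rule on 1]
3. b, u   [¬→-rule on 1]
4. ◇b, u   [→-rule on 2 (branches; this branch)]
5. b, v   [◇-rule on 4: fresh world v, uRv]
Accessibility: uRu, uRv, vRv
The negation has an open branch (countermodel exists).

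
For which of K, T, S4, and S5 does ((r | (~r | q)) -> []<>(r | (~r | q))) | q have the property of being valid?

T, S4, S5

K-tableau for the negation ~(((r | (~r | q)) -> []<>(r | (~r | q))) | q):
1. ~(((r | (~r | q)) -> []<>(r | (~r | q))) | q), u
2. ~((r | (~r | q)) -> []<>(r | (~r | q))), u
3. ~q, u
4. r | (~r | q), u
5. ~[]<>(r | (~r | q)), u
6. ~r | q, u
7. ~r, u
8. ~<>(r | (~r | q)), v
Accessibility: uRv
Complete open branch: countermodel on a K-frame, so not valid in K.
T-tableau for the negation ~(((r | (~r | q)) -> []<>(r | (~r | q))) | q):
1. ~(((r | (~r | q)) -> []<>(r | (~r | q))) | q), u
2. ~((r | (~r | q)) -> []<>(r | (~r | q))), u
3. ~q, u
4. r | (~r | q), u
5. ~[]<>(r | (~r | q)), u
6. ~r | q, u
7. ~r, u
8. ~<>(r | (~r | q)), v
9. ~(r | (~r | q)), v
10. ~r, v
11. ~(~r | q), v
12. r, v
13. ~q, v
Accessibility: uRu, uRv, vRv
Branch closes: r and ~r both at v.
Every branch closes (one shown): valid in T, hence also in S4, S5 (every theorem of T is a theorem of S4 and S5).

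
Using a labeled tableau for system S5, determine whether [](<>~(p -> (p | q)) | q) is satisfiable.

1. [](<>~(p -> (p | q)) | q), u
2. <>~(p -> (p | q)) | q, u
3. q, u
Accessibility: uRu

Satisfiable (open branch found)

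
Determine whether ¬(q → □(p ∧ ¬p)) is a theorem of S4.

Tableau for the negation q → □(p ∧ ¬p):
1. q → □(p ∧ ¬p), u
2. ¬q, u
Accessibility: uRu
The negation has an open branch (countermodel exists).

Not valid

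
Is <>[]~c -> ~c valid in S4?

Tableau for the negation ~(<>[]~c -> ~c):
1. ~(<>[]~c -> ~c), u
2. <>[]~c, u
3. c, u
4. []~c, v
5. ~c, v
Accessibility: uRu, uRv, vRv
The negation has an open branch (countermodel exists).

No, not valid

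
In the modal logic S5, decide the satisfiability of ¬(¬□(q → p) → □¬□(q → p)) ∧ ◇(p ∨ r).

No, unsatisfiable

1. ¬(¬□(q → p) → □¬□(q → p)) ∧ ◇(p ∨ r), w0
2. ¬(¬□(q → p) → □¬□(q → p)), w0
3. ◇(p ∨ r), w0
4. ¬□(q → p), w0
5. ¬□¬□(q → p), w0
6. p ∨ r, w1
7. r, w1
8. ¬(q → p), w2
9. q, w2
10. ¬p, w2
11. □(q → p), w3
12. q → p, w0
13. q → p, w1
14. q → p, w2
15. q → p, w3
16. p, w0
17. p, w1
18. p, w2
Accessibility: w0Rw0, w0Rw1, w0Rw2, w0Rw3, w1Rw0, w1Rw1, w1Rw2, w1Rw3, w2Rw0, w2Rw1, w2Rw2, w2Rw3, w3Rw0, w3Rw1, w3Rw2, w3Rw3
Branch closes: p and ¬p both at w2.
(One branch shown.) All branches close.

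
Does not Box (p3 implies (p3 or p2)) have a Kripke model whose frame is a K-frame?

Unsatisfiable

1. not Box (p3 implies (p3 or p2)), 0
2. not (p3 implies (p3 or p2)), 1   [neg-Box-rule on 1: fresh world 1, 0R1]
3. p3, 1   [neg-implies-rule on 2]
4. not (p3 or p2), 1   [neg-implies-rule on 2]
5. not p3, 1   [neg-or-rule on 4]
6. not p2, 1   [neg-or-rule on 4]
Accessibility: 0R1
Branch closes: p3 and not p3 both at 1.
Every branch closes; the branch above is one of them.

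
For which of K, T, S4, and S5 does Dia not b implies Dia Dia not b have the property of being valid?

T-tableau for the negation not (Dia not b implies Dia Dia not b):
1. not (Dia not b implies Dia Dia not b), 0
2. Dia not b, 0   [neg-implies-rule on 1]
3. not Dia Dia not b, 0   [neg-implies-rule on 1]
4. not Dia not b, 0   [neg-Dia-rule on 3 via 0R0]
5. b, 0   [neg-Dia-rule on 4 via 0R0]
6. not b, 1   [Dia-rule on 2: fresh world 1, 0R1]
7. not Dia not b, 1   [neg-Dia-rule on 3 via 0R1]
8. b, 1   [neg-Dia-rule on 4 via 0R1]
Accessibility: 0R0, 0R1, 1R1
Branch closes: b and not b both at 1.
Every branch closes (one shown): valid in T, hence also in S4, S5 (every theorem of T is a theorem of S4 and S5).
K-tableau for the negation not (Dia not b implies Dia Dia not b):
1. not (Dia not b implies Dia Dia not b), 0
2. Dia not b, 0   [neg-implies-rule on 1]
3. not Dia Dia not b, 0   [neg-implies-rule on 1]
4. not b, 1   [Dia-rule on 2: fresh world 1, 0R1]
5. not Dia not b, 1   [neg-Dia-rule on 3 via 0R1]
Accessibility: 0R1
Complete open branch: countermodel on a K-frame, so not valid in K.

T, S4, S5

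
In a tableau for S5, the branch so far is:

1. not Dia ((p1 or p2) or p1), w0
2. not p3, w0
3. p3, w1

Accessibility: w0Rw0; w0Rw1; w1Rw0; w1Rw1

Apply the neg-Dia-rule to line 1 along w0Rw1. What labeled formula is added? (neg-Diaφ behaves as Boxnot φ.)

not ((p1 or p2) or p1), w1

neg-Diaφ behaves as Boxnot φ: propagate the negated body to each accessible world.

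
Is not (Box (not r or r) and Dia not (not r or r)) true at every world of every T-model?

Tableau for the negation Box (not r or r) and Dia not (not r or r):
1. Box (not r or r) and Dia not (not r or r), w0
2. Box (not r or r), w0   [and-rule on 1]
3. Dia not (not r or r), w0   [and-rule on 1]
4. not r or r, w0   [Box-rule on 2 via w0Rw0]
5. r, w0   [or-rule on 4 (branches; this branch)]
6. not (not r or r), w1   [Dia-rule on 3: fresh world w1, w0Rw1]
7. r, w1   [neg-or-rule on 6]
8. not r, w1   [neg-or-rule on 6]
Accessibility: w0Rw0, w0Rw1, w1Rw1
Branch closes: r and not r both at w1.
All branches of the negation close; one closing branch shown above.

Valid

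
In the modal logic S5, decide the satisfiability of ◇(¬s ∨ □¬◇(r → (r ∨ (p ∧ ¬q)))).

Satisfiable

1. ◇(¬s ∨ □¬◇(r → (r ∨ (p ∧ ¬q)))), u
2. ¬s ∨ □¬◇(r → (r ∨ (p ∧ ¬q))), v   [◇-rule on 1: fresh world v, uRv]
3. ¬s, v   [∨-rule on 2 (branches; this branch)]
Accessibility: uRu, uRv, vRu, vRv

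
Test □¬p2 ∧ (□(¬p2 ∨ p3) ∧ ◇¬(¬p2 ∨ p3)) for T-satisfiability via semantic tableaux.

Unsatisfiable

1. □¬p2 ∧ (□(¬p2 ∨ p3) ∧ ◇¬(¬p2 ∨ p3)), 0
2. □¬p2, 0
3. □(¬p2 ∨ p3) ∧ ◇¬(¬p2 ∨ p3), 0
4. □(¬p2 ∨ p3), 0
5. ◇¬(¬p2 ∨ p3), 0
6. ¬p2, 0
7. ¬p2 ∨ p3, 0
8. p3, 0
9. ¬(¬p2 ∨ p3), 1
10. p2, 1
11. ¬p3, 1
12. ¬p2, 1
Accessibility: 0R0, 0R1, 1R1
Branch closes: p2 and ¬p2 both at 1.
Every branch closes; the branch above is one of them.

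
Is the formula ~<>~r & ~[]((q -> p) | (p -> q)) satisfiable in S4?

Unsatisfiable (every branch closes)

1. ~<>~r & ~[]((q -> p) | (p -> q)), 0
2. ~<>~r, 0
3. ~[]((q -> p) | (p -> q)), 0
4. r, 0
5. ~((q -> p) | (p -> q)), 1
6. ~(q -> p), 1
7. ~(p -> q), 1
8. q, 1
9. ~p, 1
10. p, 1
11. ~q, 1
Accessibility: 0R0, 0R1, 1R1
Branch closes: p and ~p both at 1.
(One branch shown.) All branches close.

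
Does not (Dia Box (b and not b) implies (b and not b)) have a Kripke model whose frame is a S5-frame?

Unsatisfiable (every branch closes)

1. not (Dia Box (b and not b) implies (b and not b)), w0
2. Dia Box (b and not b), w0
3. not (b and not b), w0
4. b, w0
5. Box (b and not b), w1
6. b and not b, w0
7. not b, w0
Accessibility: w0Rw0, w0Rw1, w1Rw0, w1Rw1
Branch closes: b and not b both at w0.
All branches of the tableau close; one closing branch shown above.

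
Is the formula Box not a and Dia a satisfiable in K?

1. Box not a and Dia a, u
2. Box not a, u
3. Dia a, u
4. a, v
5. not a, v
Accessibility: uRv
Branch closes: a and not a both at v.
Every branch closes; the branch above is one of them.

Unsatisfiable (every branch closes)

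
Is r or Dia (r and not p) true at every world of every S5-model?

Tableau for the negation not (r or Dia (r and not p)):
1. not (r or Dia (r and not p)), w0
2. not r, w0
3. not Dia (r and not p), w0
4. not (r and not p), w0
5. p, w0
Accessibility: w0Rw0
The negation has an open branch (countermodel exists).

No, not valid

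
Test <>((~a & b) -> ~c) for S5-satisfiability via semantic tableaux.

1. <>((~a & b) -> ~c), u
2. (~a & b) -> ~c, v
3. ~c, v
Accessibility: uRu, uRv, vRu, vRv

Satisfiable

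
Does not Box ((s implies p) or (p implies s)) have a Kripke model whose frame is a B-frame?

Unsatisfiable (every branch closes)

1. not Box ((s implies p) or (p implies s)), w0
2. not ((s implies p) or (p implies s)), w1   [neg-Box-rule on 1: fresh world w1, w0Rw1]
3. not (s implies p), w1   [neg-or-rule on 2]
4. not (p implies s), w1   [neg-or-rule on 2]
5. s, w1   [neg-implies-rule on 3]
6. not p, w1   [neg-implies-rule on 3]
7. p, w1   [neg-implies-rule on 4]
8. not s, w1   [neg-implies-rule on 4]
Accessibility: w0Rw0, w0Rw1, w1Rw0, w1Rw1
Branch closes: p and not p both at w1.
All branches of the tableau close; one closing branch shown above.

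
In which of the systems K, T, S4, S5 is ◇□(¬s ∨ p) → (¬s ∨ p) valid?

S5-tableau for the negation ¬(◇□(¬s ∨ p) → (¬s ∨ p)):
1. ¬(◇□(¬s ∨ p) → (¬s ∨ p)), 0
2. ◇□(¬s ∨ p), 0
3. ¬(¬s ∨ p), 0
4. s, 0
5. ¬p, 0
6. □(¬s ∨ p), 1
7. ¬s ∨ p, 0
8. ¬s ∨ p, 1
9. p, 0
Accessibility: 0R0, 0R1, 1R0, 1R1
Branch closes: p and ¬p both at 0.
Every branch closes (one shown): valid in S5.
S4-tableau for the negation ¬(◇□(¬s ∨ p) → (¬s ∨ p)):
1. ¬(◇□(¬s ∨ p) → (¬s ∨ p)), 0
2. ◇□(¬s ∨ p), 0
3. ¬(¬s ∨ p), 0
4. s, 0
5. ¬p, 0
6. □(¬s ∨ p), 1
7. ¬s ∨ p, 1
8. p, 1
Accessibility: 0R0, 0R1, 1R1
Complete open branch: countermodel on an S4-frame, so not valid in S4, nor in K, T (the same frame is also a K-frame and a T-frame).

S5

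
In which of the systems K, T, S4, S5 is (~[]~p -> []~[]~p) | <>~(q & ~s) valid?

S5

S5-tableau for the negation ~((~[]~p -> []~[]~p) | <>~(q & ~s)):
1. ~((~[]~p -> []~[]~p) | <>~(q & ~s)), 0
2. ~(~[]~p -> []~[]~p), 0   [~|-rule on 1]
3. ~<>~(q & ~s), 0   [~|-rule on 1]
4. ~[]~p, 0   [~->-rule on 2]
5. ~[]~[]~p, 0   [~->-rule on 2]
6. q & ~s, 0   [~<>-rule on 3 via 0R0]
7. q, 0   [&-rule on 6]
8. ~s, 0   [&-rule on 6]
9. p, 1   [~[]-rule on 4: fresh world 1, 0R1]
10. q & ~s, 1   [~<>-rule on 3 via 0R1]
11. q, 1   [&-rule on 10]
12. ~s, 1   [&-rule on 10]
13. []~p, 2   [~[]-rule on 5: fresh world 2, 0R2]
14. q & ~s, 2   [~<>-rule on 3 via 0R2]
15. q, 2   [&-rule on 14]
16. ~s, 2   [&-rule on 14]
17. ~p, 0   [[]-rule on 13 via 2R0]
18. ~p, 1   [[]-rule on 13 via 2R1]
Accessibility: 0R0, 0R1, 0R2, 1R0, 1R1, 1R2, 2R0, 2R1, 2R2
Branch closes: p and ~p both at 1.
Every branch closes (one shown): valid in S5.
S4-tableau for the negation ~((~[]~p -> []~[]~p) | <>~(q & ~s)):
1. ~((~[]~p -> []~[]~p) | <>~(q & ~s)), 0
2. ~(~[]~p -> []~[]~p), 0   [~|-rule on 1]
3. ~<>~(q & ~s), 0   [~|-rule on 1]
4. ~[]~p, 0   [~->-rule on 2]
5. ~[]~[]~p, 0   [~->-rule on 2]
6. q & ~s, 0   [~<>-rule on 3 via 0R0]
7. q, 0   [&-rule on 6]
8. ~s, 0   [&-rule on 6]
9. p, 1   [~[]-rule on 4: fresh world 1, 0R1]
10. q & ~s, 1   [~<>-rule on 3 via 0R1]
11. q, 1   [&-rule on 10]
12. ~s, 1   [&-rule on 10]
13. []~p, 2   [~[]-rule on 5: fresh world 2, 0R2]
14. q & ~s, 2   [~<>-rule on 3 via 0R2]
15. q, 2   [&-rule on 14]
16. ~s, 2   [&-rule on 14]
17. ~p, 2   [[]-rule on 13 via 2R2]
Accessibility: 0R0, 0R1, 0R2, 1R1, 2R2
Complete open branch: countermodel on an S4-frame, so not valid in S4, nor in K, T (the same frame is also a K-frame and a T-frame).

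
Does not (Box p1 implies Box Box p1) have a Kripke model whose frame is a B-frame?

Satisfiable (open branch found)

1. not (Box p1 implies Box Box p1), w0
2. Box p1, w0
3. not Box Box p1, w0
4. p1, w0
5. not Box p1, w1
6. p1, w1
7. not p1, w2
Accessibility: w0Rw0, w0Rw1, w1Rw0, w1Rw1, w1Rw2, w2Rw1, w2Rw2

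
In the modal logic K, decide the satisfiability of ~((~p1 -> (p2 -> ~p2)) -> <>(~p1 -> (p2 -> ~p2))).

Satisfiable

1. ~((~p1 -> (p2 -> ~p2)) -> <>(~p1 -> (p2 -> ~p2))), w0
2. ~p1 -> (p2 -> ~p2), w0   [~->-rule on 1]
3. ~<>(~p1 -> (p2 -> ~p2)), w0   [~->-rule on 1]
4. p2 -> ~p2, w0   [->-rule on 2 (branches; this branch)]
5. ~p2, w0   [->-rule on 4 (branches; this branch)]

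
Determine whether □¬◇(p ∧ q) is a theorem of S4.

Invalid (countermodel exists)

Tableau for the negation ¬□¬◇(p ∧ q):
1. ¬□¬◇(p ∧ q), 0
2. ◇(p ∧ q), 1
3. p ∧ q, 2
4. p, 2
5. q, 2
Accessibility: 0R0, 0R1, 0R2, 1R1, 1R2, 2R2
The negation has an open branch (countermodel exists).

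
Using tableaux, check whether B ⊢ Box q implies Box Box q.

Tableau for the negation not (Box q implies Box Box q):
1. not (Box q implies Box Box q), u
2. Box q, u
3. not Box Box q, u
4. q, u
5. not Box q, v
6. q, v
7. not q, w
Accessibility: uRu, uRv, vRu, vRv, vRw, wRv, wRw
The negation has an open branch (countermodel exists).

Not valid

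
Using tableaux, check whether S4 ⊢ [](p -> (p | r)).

Valid in S4

Tableau for the negation ~[](p -> (p | r)):
1. ~[](p -> (p | r)), w0
2. ~(p -> (p | r)), w1
3. p, w1
4. ~(p | r), w1
5. ~p, w1
6. ~r, w1
Accessibility: w0Rw0, w0Rw1, w1Rw1
Branch closes: p and ~p both at w1.
Every branch of the negation's tableau closes; the branch above is one of them.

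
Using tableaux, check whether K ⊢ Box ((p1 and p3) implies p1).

Tableau for the negation not Box ((p1 and p3) implies p1):
1. not Box ((p1 and p3) implies p1), 0
2. not ((p1 and p3) implies p1), 1   [neg-Box-rule on 1: fresh world 1, 0R1]
3. p1 and p3, 1   [neg-implies-rule on 2]
4. not p1, 1   [neg-implies-rule on 2]
5. p1, 1   [and-rule on 3]
6. p3, 1   [and-rule on 3]
Accessibility: 0R1
Branch closes: p1 and not p1 both at 1.
Every branch of the negation's tableau closes; the branch above is one of them.

Valid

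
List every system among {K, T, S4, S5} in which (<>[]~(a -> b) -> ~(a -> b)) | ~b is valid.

S5

S4-tableau for the negation ~((<>[]~(a -> b) -> ~(a -> b)) | ~b):
1. ~((<>[]~(a -> b) -> ~(a -> b)) | ~b), 0
2. ~(<>[]~(a -> b) -> ~(a -> b)), 0   [~|-rule on 1]
3. b, 0   [~|-rule on 1]
4. <>[]~(a -> b), 0   [~->-rule on 2]
5. a -> b, 0   [~->-rule on 2]
6. []~(a -> b), 1   [<>-rule on 4: fresh world 1, 0R1]
7. ~(a -> b), 1   [[]-rule on 6 via 1R1]
8. a, 1   [~->-rule on 7]
9. ~b, 1   [~->-rule on 7]
Accessibility: 0R0, 0R1, 1R1
Complete open branch: countermodel on an S4-frame, so not valid in S4, nor in K, T (the same frame is also a K-frame and a T-frame).
S5-tableau for the negation ~((<>[]~(a -> b) -> ~(a -> b)) | ~b):
1. ~((<>[]~(a -> b) -> ~(a -> b)) | ~b), 0
2. ~(<>[]~(a -> b) -> ~(a -> b)), 0   [~|-rule on 1]
3. b, 0   [~|-rule on 1]
4. <>[]~(a -> b), 0   [~->-rule on 2]
5. a -> b, 0   [~->-rule on 2]
6. []~(a -> b), 1   [<>-rule on 4: fresh world 1, 0R1]
7. ~(a -> b), 0   [[]-rule on 6 via 1R0]
8. a, 0   [~->-rule on 7]
9. ~b, 0   [~->-rule on 7]
Accessibility: 0R0, 0R1, 1R0, 1R1
Branch closes: b and ~b both at 0.
Every branch closes (one shown): valid in S5.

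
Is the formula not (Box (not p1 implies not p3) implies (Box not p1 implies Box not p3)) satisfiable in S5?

1. not (Box (not p1 implies not p3) implies (Box not p1 implies Box not p3)), w0
2. Box (not p1 implies not p3), w0
3. not (Box not p1 implies Box not p3), w0
4. Box not p1, w0
5. not Box not p3, w0
6. not p1 implies not p3, w0
7. not p1, w0
8. not p3, w0
9. p3, w1
10. not p1 implies not p3, w1
11. not p1, w1
12. not p3, w1
Accessibility: w0Rw0, w0Rw1, w1Rw0, w1Rw1
Branch closes: p3 and not p3 both at w1.
Every branch closes; the branch above is one of them.

No, unsatisfiable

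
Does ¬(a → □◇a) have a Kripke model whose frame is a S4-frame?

1. ¬(a → □◇a), u
2. a, u
3. ¬□◇a, u
4. ¬◇a, v
5. ¬a, v
Accessibility: uRu, uRv, vRv

Satisfiable (open branch found)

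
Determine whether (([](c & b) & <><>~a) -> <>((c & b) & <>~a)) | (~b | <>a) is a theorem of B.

Tableau for the negation ~((([](c & b) & <><>~a) -> <>((c & b) & <>~a)) | (~b | <>a)):
1. ~((([](c & b) & <><>~a) -> <>((c & b) & <>~a)) | (~b | <>a)), u
2. ~(([](c & b) & <><>~a) -> <>((c & b) & <>~a)), u
3. ~(~b | <>a), u
4. [](c & b) & <><>~a, u
5. ~<>((c & b) & <>~a), u
6. b, u
7. ~<>a, u
8. [](c & b), u
9. <><>~a, u
10. ~((c & b) & <>~a), u
11. ~a, u
12. c & b, u
13. c, u
14. ~<>~a, u
15. a, u
Accessibility: uRu
Branch closes: a and ~a both at u.
All branches of the negation close; one closing branch shown above.

Valid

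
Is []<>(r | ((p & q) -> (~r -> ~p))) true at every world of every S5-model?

No, not valid

Tableau for the negation ~[]<>(r | ((p & q) -> (~r -> ~p))):
1. ~[]<>(r | ((p & q) -> (~r -> ~p))), w0
2. ~<>(r | ((p & q) -> (~r -> ~p))), w1   [~[]-rule on 1: fresh world w1, w0Rw1]
3. ~(r | ((p & q) -> (~r -> ~p))), w0   [~<>-rule on 2 via w1Rw0]
4. ~r, w0   [~|-rule on 3]
5. ~((p & q) -> (~r -> ~p)), w0   [~|-rule on 3]
6. p & q, w0   [~->-rule on 5]
7. ~(~r -> ~p), w0   [~->-rule on 5]
8. p, w0   [&-rule on 6]
9. q, w0   [&-rule on 6]
10. ~(r | ((p & q) -> (~r -> ~p))), w1   [~<>-rule on 2 via w1Rw1]
11. ~r, w1   [~|-rule on 10]
12. ~((p & q) -> (~r -> ~p)), w1   [~|-rule on 10]
13. p & q, w1   [~->-rule on 12]
14. ~(~r -> ~p), w1   [~->-rule on 12]
15. p, w1   [&-rule on 13]
16. q, w1   [&-rule on 13]
Accessibility: w0Rw0, w0Rw1, w1Rw0, w1Rw1
The negation has an open branch (countermodel exists).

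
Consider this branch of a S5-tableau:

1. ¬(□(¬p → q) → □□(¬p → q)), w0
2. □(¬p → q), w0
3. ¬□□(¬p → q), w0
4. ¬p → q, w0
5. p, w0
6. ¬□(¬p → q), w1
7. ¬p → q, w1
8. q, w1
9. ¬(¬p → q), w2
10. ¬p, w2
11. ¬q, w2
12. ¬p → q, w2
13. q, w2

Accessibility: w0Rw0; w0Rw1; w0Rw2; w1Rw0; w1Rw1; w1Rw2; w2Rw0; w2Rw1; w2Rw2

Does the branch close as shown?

Closed

Both q and ¬q appear at w2.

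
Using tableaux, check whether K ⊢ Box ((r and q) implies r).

Tableau for the negation not Box ((r and q) implies r):
1. not Box ((r and q) implies r), 0
2. not ((r and q) implies r), 1
3. r and q, 1
4. not r, 1
5. r, 1
6. q, 1
Accessibility: 0R1
Branch closes: r and not r both at 1.
All branches of the negation close; one closing branch shown above.

Valid in K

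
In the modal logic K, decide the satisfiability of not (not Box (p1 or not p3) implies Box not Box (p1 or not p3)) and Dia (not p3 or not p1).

1. not (not Box (p1 or not p3) implies Box not Box (p1 or not p3)) and Dia (not p3 or not p1), w0
2. not (not Box (p1 or not p3) implies Box not Box (p1 or not p3)), w0
3. Dia (not p3 or not p1), w0
4. not Box (p1 or not p3), w0
5. not Box not Box (p1 or not p3), w0
6. not p3 or not p1, w1
7. not p1, w1
8. not (p1 or not p3), w2
9. not p1, w2
10. p3, w2
11. Box (p1 or not p3), w3
Accessibility: w0Rw1, w0Rw2, w0Rw3

Yes, satisfiable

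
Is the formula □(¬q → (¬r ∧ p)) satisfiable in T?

Satisfiable (open branch found)

1. □(¬q → (¬r ∧ p)), 0
2. ¬q → (¬r ∧ p), 0
3. ¬r ∧ p, 0
4. ¬r, 0
5. p, 0
Accessibility: 0R0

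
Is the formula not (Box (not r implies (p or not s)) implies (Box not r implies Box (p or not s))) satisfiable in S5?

1. not (Box (not r implies (p or not s)) implies (Box not r implies Box (p or not s))), 0
2. Box (not r implies (p or not s)), 0
3. not (Box not r implies Box (p or not s)), 0
4. Box not r, 0
5. not Box (p or not s), 0
6. not r implies (p or not s), 0
7. not r, 0
8. p or not s, 0
9. not s, 0
10. not (p or not s), 1
11. not p, 1
12. s, 1
13. not r implies (p or not s), 1
14. not r, 1
15. p or not s, 1
16. not s, 1
Accessibility: 0R0, 0R1, 1R0, 1R1
Branch closes: s and not s both at 1.
All branches of the tableau close; one closing branch shown above.

Unsatisfiable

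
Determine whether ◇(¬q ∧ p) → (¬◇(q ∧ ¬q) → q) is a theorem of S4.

Tableau for the negation ¬(◇(¬q ∧ p) → (¬◇(q ∧ ¬q) → q)):
1. ¬(◇(¬q ∧ p) → (¬◇(q ∧ ¬q) → q)), u
2. ◇(¬q ∧ p), u   [¬→-rule on 1]
3. ¬(¬◇(q ∧ ¬q) → q), u   [¬→-rule on 1]
4. ¬◇(q ∧ ¬q), u   [¬→-rule on 3]
5. ¬q, u   [¬→-rule on 3]
6. ¬(q ∧ ¬q), u   [¬◇-rule on 4 via uRu]
7. ¬q ∧ p, v   [◇-rule on 2: fresh world v, uRv]
8. ¬q, v   [∧-rule on 7]
9. p, v   [∧-rule on 7]
10. ¬(q ∧ ¬q), v   [¬◇-rule on 4 via uRv]
Accessibility: uRu, uRv, vRv
The negation has an open branch (countermodel exists).

Invalid (countermodel exists)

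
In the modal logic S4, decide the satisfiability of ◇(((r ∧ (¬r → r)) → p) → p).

Yes, satisfiable

1. ◇(((r ∧ (¬r → r)) → p) → p), 0
2. ((r ∧ (¬r → r)) → p) → p, 1
3. p, 1
Accessibility: 0R0, 0R1, 1R1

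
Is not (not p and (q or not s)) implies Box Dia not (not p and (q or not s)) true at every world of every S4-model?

Tableau for the negation not (not (not p and (q or not s)) implies Box Dia not (not p and (q or not s))):
1. not (not (not p and (q or not s)) implies Box Dia not (not p and (q or not s))), u
2. not (not p and (q or not s)), u
3. not Box Dia not (not p and (q or not s)), u
4. not (q or not s), u
5. not q, u
6. s, u
7. not Dia not (not p and (q or not s)), v
8. not p and (q or not s), v
9. not p, v
10. q or not s, v
11. not s, v
Accessibility: uRu, uRv, vRv
The negation has an open branch (countermodel exists).

Not valid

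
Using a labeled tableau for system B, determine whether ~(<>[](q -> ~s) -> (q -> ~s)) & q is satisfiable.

Unsatisfiable

1. ~(<>[](q -> ~s) -> (q -> ~s)) & q, 0
2. ~(<>[](q -> ~s) -> (q -> ~s)), 0   [&-rule on 1]
3. q, 0   [&-rule on 1]
4. <>[](q -> ~s), 0   [~->-rule on 2]
5. ~(q -> ~s), 0   [~->-rule on 2]
6. s, 0   [~->-rule on 5]
7. [](q -> ~s), 1   [<>-rule on 4: fresh world 1, 0R1]
8. q -> ~s, 0   [[]-rule on 7 via 1R0]
9. q -> ~s, 1   [[]-rule on 7 via 1R1]
10. ~s, 0   [->-rule on 8 (branches; this branch)]
Accessibility: 0R0, 0R1, 1R0, 1R1
Branch closes: s and ~s both at 0.
(One branch shown.) All branches close.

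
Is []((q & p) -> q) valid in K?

Valid in K

Tableau for the negation ~[]((q & p) -> q):
1. ~[]((q & p) -> q), 0
2. ~((q & p) -> q), 1
3. q & p, 1
4. ~q, 1
5. q, 1
6. p, 1
Accessibility: 0R1
Branch closes: q and ~q both at 1.
Every branch of the negation's tableau closes; the branch above is one of them.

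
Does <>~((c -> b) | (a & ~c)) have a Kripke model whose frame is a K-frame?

1. <>~((c -> b) | (a & ~c)), 0
2. ~((c -> b) | (a & ~c)), 1
3. ~(c -> b), 1
4. ~(a & ~c), 1
5. c, 1
6. ~b, 1
Accessibility: 0R1

Satisfiable (open branch found)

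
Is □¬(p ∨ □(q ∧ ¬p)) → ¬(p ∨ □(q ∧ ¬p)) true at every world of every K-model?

Not valid

Tableau for the negation ¬(□¬(p ∨ □(q ∧ ¬p)) → ¬(p ∨ □(q ∧ ¬p))):
1. ¬(□¬(p ∨ □(q ∧ ¬p)) → ¬(p ∨ □(q ∧ ¬p))), 0
2. □¬(p ∨ □(q ∧ ¬p)), 0
3. p ∨ □(q ∧ ¬p), 0
4. □(q ∧ ¬p), 0
The negation has an open branch (countermodel exists).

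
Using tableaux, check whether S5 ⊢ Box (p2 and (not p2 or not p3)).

Tableau for the negation not Box (p2 and (not p2 or not p3)):
1. not Box (p2 and (not p2 or not p3)), w0
2. not (p2 and (not p2 or not p3)), w1   [neg-Box-rule on 1: fresh world w1, w0Rw1]
3. not (not p2 or not p3), w1   [neg-and-rule on 2 (branches; this branch)]
4. p2, w1   [neg-or-rule on 3]
5. p3, w1   [neg-or-rule on 3]
Accessibility: w0Rw0, w0Rw1, w1Rw0, w1Rw1
The negation has an open branch (countermodel exists).

Invalid (countermodel exists)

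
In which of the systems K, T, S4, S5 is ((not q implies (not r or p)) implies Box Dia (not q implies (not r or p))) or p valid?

S4-tableau for the negation not (((not q implies (not r or p)) implies Box Dia (not q implies (not r or p))) or p):
1. not (((not q implies (not r or p)) implies Box Dia (not q implies (not r or p))) or p), 0
2. not ((not q implies (not r or p)) implies Box Dia (not q implies (not r or p))), 0
3. not p, 0
4. not q implies (not r or p), 0
5. not Box Dia (not q implies (not r or p)), 0
6. not r or p, 0
7. not r, 0
8. not Dia (not q implies (not r or p)), 1
9. not (not q implies (not r or p)), 1
10. not q, 1
11. not (not r or p), 1
12. r, 1
13. not p, 1
Accessibility: 0R0, 0R1, 1R1
Complete open branch: countermodel on an S4-frame, so not valid in S4, nor in K, T (the same frame is also a K-frame and a T-frame).
S5-tableau for the negation not (((not q implies (not r or p)) implies Box Dia (not q implies (not r or p))) or p):
1. not (((not q implies (not r or p)) implies Box Dia (not q implies (not r or p))) or p), 0
2. not ((not q implies (not r or p)) implies Box Dia (not q implies (not r or p))), 0
3. not p, 0
4. not q implies (not r or p), 0
5. not Box Dia (not q implies (not r or p)), 0
6. not r or p, 0
7. not r, 0
8. not Dia (not q implies (not r or p)), 1
9. not (not q implies (not r or p)), 0
10. not q, 0
11. not (not r or p), 0
12. r, 0
Accessibility: 0R0, 0R1, 1R0, 1R1
Branch closes: r and not r both at 0.
Every branch closes (one shown): valid in S5.

S5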